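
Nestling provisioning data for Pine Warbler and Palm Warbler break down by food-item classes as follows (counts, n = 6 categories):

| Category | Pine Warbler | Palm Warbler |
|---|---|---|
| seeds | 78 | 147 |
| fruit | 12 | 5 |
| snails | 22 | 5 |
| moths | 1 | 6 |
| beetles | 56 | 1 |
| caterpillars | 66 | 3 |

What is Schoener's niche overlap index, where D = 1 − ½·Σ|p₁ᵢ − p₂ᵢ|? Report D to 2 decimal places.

0.42

Proportions for Pine Warbler (n=235): 78/235=0.3319, 12/235=0.0511, 22/235=0.0936, 1/235=0.0043, 56/235=0.2383, 66/235=0.2809
Proportions for Palm Warbler (n=167): 147/167=0.8802, 5/167=0.0299, 5/167=0.0299, 6/167=0.0359, 1/167=0.0060, 3/167=0.0180
Σ|p₁ᵢ − p₂ᵢ| = 0.5483 + 0.0212 + 0.0637 + 0.0316 + 0.2323 + 0.2629 = 1.1600
D = 1 − ½ × 1.1600 = 1 − 0.58000 = 0.42000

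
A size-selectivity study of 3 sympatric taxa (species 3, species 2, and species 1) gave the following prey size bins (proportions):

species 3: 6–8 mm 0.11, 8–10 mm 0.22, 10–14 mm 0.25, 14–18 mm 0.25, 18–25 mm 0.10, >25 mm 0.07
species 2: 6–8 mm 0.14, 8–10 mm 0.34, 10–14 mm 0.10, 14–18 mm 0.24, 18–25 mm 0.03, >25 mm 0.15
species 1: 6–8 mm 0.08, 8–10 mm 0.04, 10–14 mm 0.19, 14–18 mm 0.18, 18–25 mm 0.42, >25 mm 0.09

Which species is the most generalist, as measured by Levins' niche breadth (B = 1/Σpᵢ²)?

species 3

Σp_3ᵢ² = 0.11² + 0.22² + 0.25² + 0.25² + 0.10² + 0.07² = 0.0121 + 0.0484 + 0.0625 + 0.0625 + 0.0100 + 0.0049 = 0.2004
B_3 = 1 / 0.2004 = 4.9900
Σp_2ᵢ² = 0.14² + 0.34² + 0.10² + 0.24² + 0.03² + 0.15² = 0.0196 + 0.1156 + 0.0100 + 0.0576 + 0.0009 + 0.0225 = 0.2262
B_2 = 1 / 0.2262 = 4.4209
Σp_1ᵢ² = 0.08² + 0.04² + 0.19² + 0.18² + 0.42² + 0.09² = 0.0064 + 0.0016 + 0.0361 + 0.0324 + 0.1764 + 0.0081 = 0.2610
B_1 = 1 / 0.2610 = 3.8314
Highest B → broadest niche (most generalist): species 3 (B = 4.99).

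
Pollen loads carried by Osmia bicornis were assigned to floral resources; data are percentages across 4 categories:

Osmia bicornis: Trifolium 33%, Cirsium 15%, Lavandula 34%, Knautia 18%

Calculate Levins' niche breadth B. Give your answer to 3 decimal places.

Convert percentages to proportions (divide by 100).
Σpᵢ² = 0.33² + 0.15² + 0.34² + 0.18² = 0.1089 + 0.0225 + 0.1156 + 0.0324 = 0.2794
B = 1 / 0.2794 = 3.57910

3.579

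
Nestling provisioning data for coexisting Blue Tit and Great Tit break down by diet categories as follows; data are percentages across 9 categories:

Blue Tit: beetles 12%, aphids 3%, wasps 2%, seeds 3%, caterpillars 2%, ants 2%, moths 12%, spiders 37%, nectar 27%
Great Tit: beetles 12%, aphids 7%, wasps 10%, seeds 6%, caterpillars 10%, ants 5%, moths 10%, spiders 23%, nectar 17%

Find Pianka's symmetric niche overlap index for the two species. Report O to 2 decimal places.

Convert percentages to proportions (divide by 100).
Σ p₁ᵢp₂ᵢ = 0.0144 + 0.0021 + 0.0020 + 0.0018 + 0.0020 + 0.0010 + 0.0120 + 0.0851 + 0.0459 = 0.1663
Σp_1ᵢ² = 0.12² + 0.03² + 0.02² + 0.03² + 0.02² + 0.02² + 0.12² + 0.37² + 0.27² = 0.0144 + 0.0009 + 0.0004 + 0.0009 + 0.0004 + 0.0004 + 0.0144 + 0.1369 + 0.0729 = 0.2416
Σp_2ᵢ² = 0.12² + 0.07² + 0.10² + 0.06² + 0.10² + 0.05² + 0.10² + 0.23² + 0.17² = 0.0144 + 0.0049 + 0.0100 + 0.0036 + 0.0100 + 0.0025 + 0.0100 + 0.0529 + 0.0289 = 0.1372
O = 0.1663 / √(0.2416 × 0.1372) = 0.1663 / 0.18206 = 0.9134

0.91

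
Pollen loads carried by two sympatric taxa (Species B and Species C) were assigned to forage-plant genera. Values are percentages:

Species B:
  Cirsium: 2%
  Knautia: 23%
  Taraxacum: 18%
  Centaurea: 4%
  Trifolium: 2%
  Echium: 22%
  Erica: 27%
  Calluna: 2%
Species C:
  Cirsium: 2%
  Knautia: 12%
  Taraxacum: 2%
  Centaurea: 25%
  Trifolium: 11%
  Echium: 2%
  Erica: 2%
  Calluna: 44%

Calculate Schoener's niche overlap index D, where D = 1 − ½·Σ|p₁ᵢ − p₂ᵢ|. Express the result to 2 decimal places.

0.28

Convert percentages to proportions (divide by 100).
Σ|p₁ᵢ − p₂ᵢ| = 0.00 + 0.11 + 0.16 + 0.21 + 0.09 + 0.20 + 0.25 + 0.42 = 1.44
D = 1 − ½ × 1.44 = 1 − 0.720 = 0.2800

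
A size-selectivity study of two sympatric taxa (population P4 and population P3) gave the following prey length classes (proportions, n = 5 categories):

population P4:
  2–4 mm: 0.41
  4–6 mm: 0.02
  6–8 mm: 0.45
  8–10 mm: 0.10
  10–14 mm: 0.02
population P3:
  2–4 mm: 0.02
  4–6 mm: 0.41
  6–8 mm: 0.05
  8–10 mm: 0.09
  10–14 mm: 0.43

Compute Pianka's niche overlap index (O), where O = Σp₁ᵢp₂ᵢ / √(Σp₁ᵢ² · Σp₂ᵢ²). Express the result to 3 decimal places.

Σ p₁ᵢp₂ᵢ = 0.0082 + 0.0082 + 0.0225 + 0.0090 + 0.0086 = 0.0565
Σp_1ᵢ² = 0.41² + 0.02² + 0.45² + 0.10² + 0.02² = 0.1681 + 0.0004 + 0.2025 + 0.0100 + 0.0004 = 0.3814
Σp_2ᵢ² = 0.02² + 0.41² + 0.05² + 0.09² + 0.43² = 0.0004 + 0.1681 + 0.0025 + 0.0081 + 0.1849 = 0.3640
O = 0.0565 / √(0.3814 × 0.3640) = 0.0565 / 0.372598 = 0.15164

0.152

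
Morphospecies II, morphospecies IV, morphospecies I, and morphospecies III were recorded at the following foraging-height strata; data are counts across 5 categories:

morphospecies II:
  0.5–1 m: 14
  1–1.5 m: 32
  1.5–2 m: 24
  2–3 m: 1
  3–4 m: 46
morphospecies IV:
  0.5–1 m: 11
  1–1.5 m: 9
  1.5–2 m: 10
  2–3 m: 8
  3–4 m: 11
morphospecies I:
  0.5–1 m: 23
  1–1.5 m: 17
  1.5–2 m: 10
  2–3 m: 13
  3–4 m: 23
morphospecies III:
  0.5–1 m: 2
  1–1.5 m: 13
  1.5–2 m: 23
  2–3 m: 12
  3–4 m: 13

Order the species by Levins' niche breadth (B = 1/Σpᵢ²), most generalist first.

Proportions for morphospecies II (n=117): 14/117=0.1197, 32/117=0.2735, 24/117=0.2051, 1/117=0.0085, 46/117=0.3932
Proportions for morphospecies IV (n=49): 11/49=0.2245, 9/49=0.1837, 10/49=0.2041, 8/49=0.1633, 11/49=0.2245
Proportions for morphospecies I (n=86): 23/86=0.2674, 17/86=0.1977, 10/86=0.1163, 13/86=0.1512, 23/86=0.2674
Proportions for morphospecies III (n=63): 2/63=0.0317, 13/63=0.2063, 23/63=0.3651, 12/63=0.1905, 13/63=0.2063
Σp_IIᵢ² = 0.1197² + 0.2735² + 0.2051² + 0.0085² + 0.3932² = 0.014328 + 0.074802 + 0.042066 + 0.000072 + 0.154606 = 0.285874
B_II = 1 / 0.285874 = 3.4980
Σp_IVᵢ² = 0.2245² + 0.1837² + 0.2041² + 0.1633² + 0.2245² = 0.050400 + 0.033746 + 0.041657 + 0.026667 + 0.050400 = 0.202870
B_IV = 1 / 0.202870 = 4.9293
Σp_Iᵢ² = 0.2674² + 0.1977² + 0.1163² + 0.1512² + 0.2674² = 0.071503 + 0.039085 + 0.013526 + 0.022861 + 0.071503 = 0.218478
B_I = 1 / 0.218478 = 4.5771
Σp_IIIᵢ² = 0.0317² + 0.2063² + 0.3651² + 0.1905² + 0.2063² = 0.001005 + 0.042560 + 0.133298 + 0.036290 + 0.042560 = 0.255713
B_III = 1 / 0.255713 = 3.9106
Ranking by B (broadest → narrowest): morphospecies IV (4.93) > morphospecies I (4.58) > morphospecies III (3.91) > morphospecies II (3.50)

morphospecies IV > morphospecies I > morphospecies III > morphospecies II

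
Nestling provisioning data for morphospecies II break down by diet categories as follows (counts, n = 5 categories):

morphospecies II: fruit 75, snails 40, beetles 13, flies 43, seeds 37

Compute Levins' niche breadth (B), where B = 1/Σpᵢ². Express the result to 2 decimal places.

4.08

Proportions for morphospecies II (n=208): 75/208=0.3606, 40/208=0.1923, 13/208=0.0625, 43/208=0.2067, 37/208=0.1779
Σpᵢ² = 0.3606² + 0.1923² + 0.0625² + 0.2067² + 0.1779² = 0.130032 + 0.036979 + 0.003906 + 0.042725 + 0.031648 = 0.245290
B = 1 / 0.245290 = 4.0768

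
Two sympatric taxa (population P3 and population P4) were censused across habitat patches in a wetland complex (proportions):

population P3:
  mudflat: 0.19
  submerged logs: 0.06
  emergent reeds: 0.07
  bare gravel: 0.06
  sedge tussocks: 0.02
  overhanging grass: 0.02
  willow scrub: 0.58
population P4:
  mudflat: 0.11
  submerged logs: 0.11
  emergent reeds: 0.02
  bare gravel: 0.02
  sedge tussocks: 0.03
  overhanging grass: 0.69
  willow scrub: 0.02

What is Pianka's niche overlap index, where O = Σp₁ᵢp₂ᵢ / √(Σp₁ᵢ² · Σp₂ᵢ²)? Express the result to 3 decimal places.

Σ p₁ᵢp₂ᵢ = 0.0209 + 0.0066 + 0.0014 + 0.0012 + 0.0006 + 0.0138 + 0.0116 = 0.0561
Σp_1ᵢ² = 0.19² + 0.06² + 0.07² + 0.06² + 0.02² + 0.02² + 0.58² = 0.0361 + 0.0036 + 0.0049 + 0.0036 + 0.0004 + 0.0004 + 0.3364 = 0.3854
Σp_2ᵢ² = 0.11² + 0.11² + 0.02² + 0.02² + 0.03² + 0.69² + 0.02² = 0.0121 + 0.0121 + 0.0004 + 0.0004 + 0.0009 + 0.4761 + 0.0004 = 0.5024
O = 0.0561 / √(0.3854 × 0.5024) = 0.0561 / 0.440028 = 0.12749

0.127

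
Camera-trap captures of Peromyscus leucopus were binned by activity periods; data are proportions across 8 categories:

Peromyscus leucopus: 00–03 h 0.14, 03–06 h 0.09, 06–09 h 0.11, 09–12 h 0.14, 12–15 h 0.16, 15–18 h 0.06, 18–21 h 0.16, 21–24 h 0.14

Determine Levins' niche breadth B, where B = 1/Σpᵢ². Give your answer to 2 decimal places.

Σpᵢ² = 0.14² + 0.09² + 0.11² + 0.14² + 0.16² + 0.06² + 0.16² + 0.14² = 0.0196 + 0.0081 + 0.0121 + 0.0196 + 0.0256 + 0.0036 + 0.0256 + 0.0196 = 0.1338
B = 1 / 0.1338 = 7.4738

7.47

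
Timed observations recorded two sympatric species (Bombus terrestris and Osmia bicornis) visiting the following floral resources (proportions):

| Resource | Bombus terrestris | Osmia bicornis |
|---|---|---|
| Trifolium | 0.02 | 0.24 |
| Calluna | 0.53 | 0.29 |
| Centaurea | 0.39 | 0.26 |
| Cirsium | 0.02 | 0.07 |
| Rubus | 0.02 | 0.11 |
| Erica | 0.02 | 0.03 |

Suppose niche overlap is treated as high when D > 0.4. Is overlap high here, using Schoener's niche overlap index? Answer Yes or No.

Σ|p₁ᵢ − p₂ᵢ| = 0.22 + 0.24 + 0.13 + 0.05 + 0.09 + 0.01 = 0.74
D = 1 − ½ × 0.74 = 1 − 0.370 = 0.6300
D = 0.6300 > 0.4 → Yes.

Yes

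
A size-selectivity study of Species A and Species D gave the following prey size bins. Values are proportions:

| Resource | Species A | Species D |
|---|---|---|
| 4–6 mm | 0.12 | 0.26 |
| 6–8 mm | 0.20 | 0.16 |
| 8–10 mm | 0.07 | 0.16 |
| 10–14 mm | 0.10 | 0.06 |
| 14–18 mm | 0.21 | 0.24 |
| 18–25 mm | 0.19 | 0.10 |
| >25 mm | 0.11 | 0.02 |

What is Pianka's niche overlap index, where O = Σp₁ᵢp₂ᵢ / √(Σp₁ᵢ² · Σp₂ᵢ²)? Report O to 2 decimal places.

0.87

Σ p₁ᵢp₂ᵢ = 0.0312 + 0.0320 + 0.0112 + 0.0060 + 0.0504 + 0.0190 + 0.0022 = 0.1520
Σp_1ᵢ² = 0.12² + 0.20² + 0.07² + 0.10² + 0.21² + 0.19² + 0.11² = 0.0144 + 0.0400 + 0.0049 + 0.0100 + 0.0441 + 0.0361 + 0.0121 = 0.1616
Σp_2ᵢ² = 0.26² + 0.16² + 0.16² + 0.06² + 0.24² + 0.10² + 0.02² = 0.0676 + 0.0256 + 0.0256 + 0.0036 + 0.0576 + 0.0100 + 0.0004 = 0.1904
O = 0.1520 / √(0.1616 × 0.1904) = 0.1520 / 0.17541 = 0.8665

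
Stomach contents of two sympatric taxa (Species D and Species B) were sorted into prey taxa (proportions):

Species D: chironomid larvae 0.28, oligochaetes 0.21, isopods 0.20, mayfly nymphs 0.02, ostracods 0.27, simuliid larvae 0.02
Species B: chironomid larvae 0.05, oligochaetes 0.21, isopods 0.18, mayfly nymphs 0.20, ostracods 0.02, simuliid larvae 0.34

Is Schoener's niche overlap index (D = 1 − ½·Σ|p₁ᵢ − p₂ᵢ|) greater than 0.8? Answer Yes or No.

Σ|p₁ᵢ − p₂ᵢ| = 0.23 + 0.00 + 0.02 + 0.18 + 0.25 + 0.32 = 1.00
D = 1 − ½ × 1.00 = 1 − 0.500 = 0.5000
D = 0.5000 < 0.8 → No.

No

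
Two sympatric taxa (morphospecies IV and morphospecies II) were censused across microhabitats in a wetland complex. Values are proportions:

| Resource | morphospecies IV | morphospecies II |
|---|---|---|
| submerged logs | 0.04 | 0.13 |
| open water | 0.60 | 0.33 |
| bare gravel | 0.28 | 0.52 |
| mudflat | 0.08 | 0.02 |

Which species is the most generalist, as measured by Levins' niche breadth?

morphospecies II

Σp_IVᵢ² = 0.04² + 0.60² + 0.28² + 0.08² = 0.0016 + 0.3600 + 0.0784 + 0.0064 = 0.4464
B_IV = 1 / 0.4464 = 2.2401
Σp_IIᵢ² = 0.13² + 0.33² + 0.52² + 0.02² = 0.0169 + 0.1089 + 0.2704 + 0.0004 = 0.3966
B_II = 1 / 0.3966 = 2.5214
Highest B → broadest niche (most generalist): morphospecies II (B = 2.52).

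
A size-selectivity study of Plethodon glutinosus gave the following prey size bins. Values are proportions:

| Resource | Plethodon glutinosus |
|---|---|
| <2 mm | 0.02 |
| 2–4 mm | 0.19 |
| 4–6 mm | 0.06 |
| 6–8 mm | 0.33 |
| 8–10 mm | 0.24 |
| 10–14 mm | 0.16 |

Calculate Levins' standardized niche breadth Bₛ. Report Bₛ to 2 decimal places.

0.66

Σpᵢ² = 0.02² + 0.19² + 0.06² + 0.33² + 0.24² + 0.16² = 0.0004 + 0.0361 + 0.0036 + 0.1089 + 0.0576 + 0.0256 = 0.2322
B = 1 / 0.2322 = 4.3066
Bₛ = (B − 1)/(n − 1) = (4.3066 − 1)/(6 − 1) = 3.3066/5 = 0.6613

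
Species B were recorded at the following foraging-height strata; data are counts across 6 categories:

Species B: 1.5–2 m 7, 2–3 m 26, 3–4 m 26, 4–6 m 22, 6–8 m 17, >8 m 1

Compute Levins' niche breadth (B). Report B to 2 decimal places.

Proportions for Species B (n=99): 7/99=0.0707, 26/99=0.2626, 26/99=0.2626, 22/99=0.2222, 17/99=0.1717, 1/99=0.0101
Σpᵢ² = 0.0707² + 0.2626² + 0.2626² + 0.2222² + 0.1717² + 0.0101² = 0.004998 + 0.068959 + 0.068959 + 0.049373 + 0.029481 + 0.000102 = 0.221872
B = 1 / 0.221872 = 4.5071

4.51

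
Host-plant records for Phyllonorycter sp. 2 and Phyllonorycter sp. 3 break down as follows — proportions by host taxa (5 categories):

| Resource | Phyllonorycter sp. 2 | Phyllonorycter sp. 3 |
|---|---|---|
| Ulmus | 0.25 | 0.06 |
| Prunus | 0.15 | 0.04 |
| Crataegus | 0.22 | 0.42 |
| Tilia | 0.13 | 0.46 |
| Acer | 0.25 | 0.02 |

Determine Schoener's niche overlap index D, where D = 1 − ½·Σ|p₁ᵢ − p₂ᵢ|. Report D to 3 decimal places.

0.470

Σ|p₁ᵢ − p₂ᵢ| = 0.19 + 0.11 + 0.20 + 0.33 + 0.23 = 1.06
D = 1 − ½ × 1.06 = 1 − 0.530 = 0.47000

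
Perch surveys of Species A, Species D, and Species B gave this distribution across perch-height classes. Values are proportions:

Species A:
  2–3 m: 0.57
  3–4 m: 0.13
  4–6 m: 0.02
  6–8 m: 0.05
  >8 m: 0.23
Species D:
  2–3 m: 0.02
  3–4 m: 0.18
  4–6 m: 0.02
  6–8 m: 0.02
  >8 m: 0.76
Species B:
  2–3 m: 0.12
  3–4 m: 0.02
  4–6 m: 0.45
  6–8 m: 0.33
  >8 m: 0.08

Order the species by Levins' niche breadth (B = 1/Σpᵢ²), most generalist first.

Σp_Aᵢ² = 0.57² + 0.13² + 0.02² + 0.05² + 0.23² = 0.3249 + 0.0169 + 0.0004 + 0.0025 + 0.0529 = 0.3976
B_A = 1 / 0.3976 = 2.5151
Σp_Dᵢ² = 0.02² + 0.18² + 0.02² + 0.02² + 0.76² = 0.0004 + 0.0324 + 0.0004 + 0.0004 + 0.5776 = 0.6112
B_D = 1 / 0.6112 = 1.6361
Σp_Bᵢ² = 0.12² + 0.02² + 0.45² + 0.33² + 0.08² = 0.0144 + 0.0004 + 0.2025 + 0.1089 + 0.0064 = 0.3326
B_B = 1 / 0.3326 = 3.0066
Ranking by B (broadest → narrowest): Species B (3.01) > Species A (2.52) > Species D (1.64)

Species B > Species A > Species D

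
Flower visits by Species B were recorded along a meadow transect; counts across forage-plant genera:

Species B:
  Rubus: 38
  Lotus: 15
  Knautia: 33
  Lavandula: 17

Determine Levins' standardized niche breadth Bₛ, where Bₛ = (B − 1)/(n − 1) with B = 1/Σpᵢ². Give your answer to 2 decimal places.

Proportions for Species B (n=103): 38/103=0.3689, 15/103=0.1456, 33/103=0.3204, 17/103=0.1650
Σpᵢ² = 0.3689² + 0.1456² + 0.3204² + 0.1650² = 0.136087 + 0.021199 + 0.102656 + 0.027225 = 0.287167
B = 1 / 0.287167 = 3.4823
Bₛ = (B − 1)/(n − 1) = (3.4823 − 1)/(4 − 1) = 2.4823/3 = 0.8274

0.83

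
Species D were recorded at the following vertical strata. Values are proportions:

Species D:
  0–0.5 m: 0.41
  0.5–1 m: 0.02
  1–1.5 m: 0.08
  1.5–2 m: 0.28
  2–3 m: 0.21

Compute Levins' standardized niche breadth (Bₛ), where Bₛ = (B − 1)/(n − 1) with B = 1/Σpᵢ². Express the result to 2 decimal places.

0.59

Σpᵢ² = 0.41² + 0.02² + 0.08² + 0.28² + 0.21² = 0.1681 + 0.0004 + 0.0064 + 0.0784 + 0.0441 = 0.2974
B = 1 / 0.2974 = 3.3625
Bₛ = (B − 1)/(n − 1) = (3.3625 − 1)/(5 − 1) = 2.3625/4 = 0.5906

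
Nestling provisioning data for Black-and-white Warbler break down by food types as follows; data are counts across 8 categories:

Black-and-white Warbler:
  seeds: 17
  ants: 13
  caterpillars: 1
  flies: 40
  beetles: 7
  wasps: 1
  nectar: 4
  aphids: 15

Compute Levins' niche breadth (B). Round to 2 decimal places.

4.09

Proportions for Black-and-white Warbler (n=98): 17/98=0.1735, 13/98=0.1327, 1/98=0.0102, 40/98=0.4082, 7/98=0.0714, 1/98=0.0102, 4/98=0.0408, 15/98=0.1531
Σpᵢ² = 0.1735² + 0.1327² + 0.0102² + 0.4082² + 0.0714² + 0.0102² + 0.0408² + 0.1531² = 0.030102 + 0.017609 + 0.000104 + 0.166627 + 0.005098 + 0.000104 + 0.001665 + 0.023440 = 0.244749
B = 1 / 0.244749 = 4.0858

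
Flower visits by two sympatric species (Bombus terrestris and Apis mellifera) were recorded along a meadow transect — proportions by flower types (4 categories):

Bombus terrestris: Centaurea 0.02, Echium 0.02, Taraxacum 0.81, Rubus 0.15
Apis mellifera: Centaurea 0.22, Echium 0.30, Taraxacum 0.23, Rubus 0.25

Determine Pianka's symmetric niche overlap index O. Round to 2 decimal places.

0.56

Σ p₁ᵢp₂ᵢ = 0.0044 + 0.0060 + 0.1863 + 0.0375 = 0.2342
Σp_1ᵢ² = 0.02² + 0.02² + 0.81² + 0.15² = 0.0004 + 0.0004 + 0.6561 + 0.0225 = 0.6794
Σp_2ᵢ² = 0.22² + 0.30² + 0.23² + 0.25² = 0.0484 + 0.0900 + 0.0529 + 0.0625 = 0.2538
O = 0.2342 / √(0.6794 × 0.2538) = 0.2342 / 0.41525 = 0.5640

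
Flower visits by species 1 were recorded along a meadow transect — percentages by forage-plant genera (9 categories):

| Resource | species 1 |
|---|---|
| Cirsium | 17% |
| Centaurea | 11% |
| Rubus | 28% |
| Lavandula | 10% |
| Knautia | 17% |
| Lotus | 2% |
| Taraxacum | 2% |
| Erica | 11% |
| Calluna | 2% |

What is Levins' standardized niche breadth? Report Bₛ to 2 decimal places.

0.60

Convert percentages to proportions (divide by 100).
Σpᵢ² = 0.17² + 0.11² + 0.28² + 0.10² + 0.17² + 0.02² + 0.02² + 0.11² + 0.02² = 0.0289 + 0.0121 + 0.0784 + 0.0100 + 0.0289 + 0.0004 + 0.0004 + 0.0121 + 0.0004 = 0.1716
B = 1 / 0.1716 = 5.8275
Bₛ = (B − 1)/(n − 1) = (5.8275 − 1)/(9 − 1) = 4.8275/8 = 0.6034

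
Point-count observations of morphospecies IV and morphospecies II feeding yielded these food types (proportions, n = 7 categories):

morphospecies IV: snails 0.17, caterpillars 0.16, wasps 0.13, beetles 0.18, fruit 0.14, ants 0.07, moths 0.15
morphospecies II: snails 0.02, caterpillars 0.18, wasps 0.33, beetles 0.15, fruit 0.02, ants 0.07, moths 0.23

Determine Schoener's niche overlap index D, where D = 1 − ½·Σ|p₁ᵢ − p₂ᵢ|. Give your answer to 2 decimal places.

0.70

Σ|p₁ᵢ − p₂ᵢ| = 0.15 + 0.02 + 0.20 + 0.03 + 0.12 + 0.00 + 0.08 = 0.60
D = 1 − ½ × 0.60 = 1 − 0.300 = 0.7000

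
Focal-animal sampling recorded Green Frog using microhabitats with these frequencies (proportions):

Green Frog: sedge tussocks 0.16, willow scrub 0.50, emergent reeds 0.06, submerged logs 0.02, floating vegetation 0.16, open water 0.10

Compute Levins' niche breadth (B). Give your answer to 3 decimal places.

Σpᵢ² = 0.16² + 0.50² + 0.06² + 0.02² + 0.16² + 0.10² = 0.0256 + 0.2500 + 0.0036 + 0.0004 + 0.0256 + 0.0100 = 0.3152
B = 1 / 0.3152 = 3.17259

3.173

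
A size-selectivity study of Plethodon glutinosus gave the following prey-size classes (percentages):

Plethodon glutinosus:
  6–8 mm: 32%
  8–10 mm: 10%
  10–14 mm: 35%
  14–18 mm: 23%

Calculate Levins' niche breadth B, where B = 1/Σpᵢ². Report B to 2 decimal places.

3.47

Convert percentages to proportions (divide by 100).
Σpᵢ² = 0.32² + 0.10² + 0.35² + 0.23² = 0.1024 + 0.0100 + 0.1225 + 0.0529 = 0.2878
B = 1 / 0.2878 = 3.4746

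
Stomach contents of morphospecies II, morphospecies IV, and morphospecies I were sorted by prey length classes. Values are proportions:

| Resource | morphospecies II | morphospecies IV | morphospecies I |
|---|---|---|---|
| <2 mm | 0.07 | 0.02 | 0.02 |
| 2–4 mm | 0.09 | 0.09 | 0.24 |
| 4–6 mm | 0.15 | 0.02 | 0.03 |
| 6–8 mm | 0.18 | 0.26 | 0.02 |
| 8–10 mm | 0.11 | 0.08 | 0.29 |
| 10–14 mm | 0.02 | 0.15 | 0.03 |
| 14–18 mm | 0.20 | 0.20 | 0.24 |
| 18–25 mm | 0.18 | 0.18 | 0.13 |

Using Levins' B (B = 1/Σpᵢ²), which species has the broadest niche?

Σp_IIᵢ² = 0.07² + 0.09² + 0.15² + 0.18² + 0.11² + 0.02² + 0.20² + 0.18² = 0.0049 + 0.0081 + 0.0225 + 0.0324 + 0.0121 + 0.0004 + 0.0400 + 0.0324 = 0.1528
B_II = 1 / 0.1528 = 6.5445
Σp_IVᵢ² = 0.02² + 0.09² + 0.02² + 0.26² + 0.08² + 0.15² + 0.20² + 0.18² = 0.0004 + 0.0081 + 0.0004 + 0.0676 + 0.0064 + 0.0225 + 0.0400 + 0.0324 = 0.1778
B_IV = 1 / 0.1778 = 5.6243
Σp_Iᵢ² = 0.02² + 0.24² + 0.03² + 0.02² + 0.29² + 0.03² + 0.24² + 0.13² = 0.0004 + 0.0576 + 0.0009 + 0.0004 + 0.0841 + 0.0009 + 0.0576 + 0.0169 = 0.2188
B_I = 1 / 0.2188 = 4.5704
Highest B → broadest niche (most generalist): morphospecies II (B = 6.54).

morphospecies II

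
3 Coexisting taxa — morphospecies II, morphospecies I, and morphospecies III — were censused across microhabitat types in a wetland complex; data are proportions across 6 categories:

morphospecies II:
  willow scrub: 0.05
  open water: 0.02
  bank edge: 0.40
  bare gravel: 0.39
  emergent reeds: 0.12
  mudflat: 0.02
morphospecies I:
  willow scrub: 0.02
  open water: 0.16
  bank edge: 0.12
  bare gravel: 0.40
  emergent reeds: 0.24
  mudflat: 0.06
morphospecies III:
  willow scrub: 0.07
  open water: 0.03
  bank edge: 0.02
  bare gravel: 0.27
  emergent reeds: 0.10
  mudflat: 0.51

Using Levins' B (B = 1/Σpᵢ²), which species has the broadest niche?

Σp_IIᵢ² = 0.05² + 0.02² + 0.40² + 0.39² + 0.12² + 0.02² = 0.0025 + 0.0004 + 0.1600 + 0.1521 + 0.0144 + 0.0004 = 0.3298
B_II = 1 / 0.3298 = 3.0321
Σp_Iᵢ² = 0.02² + 0.16² + 0.12² + 0.40² + 0.24² + 0.06² = 0.0004 + 0.0256 + 0.0144 + 0.1600 + 0.0576 + 0.0036 = 0.2616
B_I = 1 / 0.2616 = 3.8226
Σp_IIIᵢ² = 0.07² + 0.03² + 0.02² + 0.27² + 0.10² + 0.51² = 0.0049 + 0.0009 + 0.0004 + 0.0729 + 0.0100 + 0.2601 = 0.3492
B_III = 1 / 0.3492 = 2.8637
Highest B → broadest niche (most generalist): morphospecies I (B = 3.82).

morphospecies I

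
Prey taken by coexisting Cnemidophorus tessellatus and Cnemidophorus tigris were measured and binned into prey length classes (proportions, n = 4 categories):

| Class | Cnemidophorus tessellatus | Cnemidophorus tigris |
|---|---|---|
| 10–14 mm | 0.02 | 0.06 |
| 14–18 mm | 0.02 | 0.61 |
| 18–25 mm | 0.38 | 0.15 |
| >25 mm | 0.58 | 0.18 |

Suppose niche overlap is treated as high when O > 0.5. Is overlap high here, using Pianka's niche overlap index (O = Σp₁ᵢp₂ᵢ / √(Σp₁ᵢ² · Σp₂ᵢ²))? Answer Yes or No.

Σ p₁ᵢp₂ᵢ = 0.0012 + 0.0122 + 0.0570 + 0.1044 = 0.1748
Σp_1ᵢ² = 0.02² + 0.02² + 0.38² + 0.58² = 0.0004 + 0.0004 + 0.1444 + 0.3364 = 0.4816
Σp_2ᵢ² = 0.06² + 0.61² + 0.15² + 0.18² = 0.0036 + 0.3721 + 0.0225 + 0.0324 = 0.4306
O = 0.1748 / √(0.4816 × 0.4306) = 0.1748 / 0.45539 = 0.3838
O = 0.3838 < 0.5 → No.

No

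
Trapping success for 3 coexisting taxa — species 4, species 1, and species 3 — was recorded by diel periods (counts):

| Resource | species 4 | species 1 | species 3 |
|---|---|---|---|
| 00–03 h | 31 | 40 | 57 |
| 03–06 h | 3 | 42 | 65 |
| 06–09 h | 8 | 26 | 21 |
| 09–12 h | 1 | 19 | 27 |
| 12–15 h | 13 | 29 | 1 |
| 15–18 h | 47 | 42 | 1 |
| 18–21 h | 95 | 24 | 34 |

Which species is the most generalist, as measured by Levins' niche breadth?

species 1

Proportions for species 4 (n=198): 31/198=0.1566, 3/198=0.0152, 8/198=0.0404, 1/198=0.0051, 13/198=0.0657, 47/198=0.2374, 95/198=0.4798
Proportions for species 1 (n=222): 40/222=0.1802, 42/222=0.1892, 26/222=0.1171, 19/222=0.0856, 29/222=0.1306, 42/222=0.1892, 24/222=0.1081
Proportions for species 3 (n=206): 57/206=0.2767, 65/206=0.3155, 21/206=0.1019, 27/206=0.1311, 1/206=0.0049, 1/206=0.0049, 34/206=0.1650
Σp_4ᵢ² = 0.1566² + 0.0152² + 0.0404² + 0.0051² + 0.0657² + 0.2374² + 0.4798² = 0.024524 + 0.000231 + 0.001632 + 0.000026 + 0.004316 + 0.056359 + 0.230208 = 0.317296
B_4 = 1 / 0.317296 = 3.1516
Σp_1ᵢ² = 0.1802² + 0.1892² + 0.1171² + 0.0856² + 0.1306² + 0.1892² + 0.1081² = 0.032472 + 0.035797 + 0.013712 + 0.007327 + 0.017056 + 0.035797 + 0.011686 = 0.153847
B_1 = 1 / 0.153847 = 6.5000
Σp_3ᵢ² = 0.2767² + 0.3155² + 0.1019² + 0.1311² + 0.0049² + 0.0049² + 0.1650² = 0.076563 + 0.099540 + 0.010384 + 0.017187 + 0.000024 + 0.000024 + 0.027225 = 0.230947
B_3 = 1 / 0.230947 = 4.3300
Highest B → broadest niche (most generalist): species 1 (B = 6.50).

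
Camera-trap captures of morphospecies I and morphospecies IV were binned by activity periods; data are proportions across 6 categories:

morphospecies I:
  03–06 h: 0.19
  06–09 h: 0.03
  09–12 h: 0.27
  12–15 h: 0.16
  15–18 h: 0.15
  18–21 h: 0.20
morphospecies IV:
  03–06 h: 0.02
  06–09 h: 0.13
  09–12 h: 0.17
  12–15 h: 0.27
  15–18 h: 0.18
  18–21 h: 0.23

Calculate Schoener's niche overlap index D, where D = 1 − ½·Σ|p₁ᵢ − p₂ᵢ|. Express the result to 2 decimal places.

Σ|p₁ᵢ − p₂ᵢ| = 0.17 + 0.10 + 0.10 + 0.11 + 0.03 + 0.03 = 0.54
D = 1 − ½ × 0.54 = 1 − 0.270 = 0.7300

0.73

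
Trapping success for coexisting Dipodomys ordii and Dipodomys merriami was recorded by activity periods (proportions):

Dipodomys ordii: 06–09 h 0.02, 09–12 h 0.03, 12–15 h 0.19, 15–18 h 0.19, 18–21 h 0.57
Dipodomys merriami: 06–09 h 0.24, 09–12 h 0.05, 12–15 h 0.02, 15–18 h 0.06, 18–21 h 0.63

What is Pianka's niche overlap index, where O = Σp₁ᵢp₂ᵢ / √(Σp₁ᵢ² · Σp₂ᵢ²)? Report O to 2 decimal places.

Σ p₁ᵢp₂ᵢ = 0.0048 + 0.0015 + 0.0038 + 0.0114 + 0.3591 = 0.3806
Σp_1ᵢ² = 0.02² + 0.03² + 0.19² + 0.19² + 0.57² = 0.0004 + 0.0009 + 0.0361 + 0.0361 + 0.3249 = 0.3984
Σp_2ᵢ² = 0.24² + 0.05² + 0.02² + 0.06² + 0.63² = 0.0576 + 0.0025 + 0.0004 + 0.0036 + 0.3969 = 0.4610
O = 0.3806 / √(0.3984 × 0.4610) = 0.3806 / 0.42856 = 0.8881

0.89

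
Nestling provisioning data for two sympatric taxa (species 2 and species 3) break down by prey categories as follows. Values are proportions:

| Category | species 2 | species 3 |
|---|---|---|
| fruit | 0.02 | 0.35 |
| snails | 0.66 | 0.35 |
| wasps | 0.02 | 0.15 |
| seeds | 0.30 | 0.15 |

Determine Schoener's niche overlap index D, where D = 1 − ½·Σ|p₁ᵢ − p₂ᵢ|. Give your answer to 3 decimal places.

0.540

Σ|p₁ᵢ − p₂ᵢ| = 0.33 + 0.31 + 0.13 + 0.15 = 0.92
D = 1 − ½ × 0.92 = 1 − 0.460 = 0.54000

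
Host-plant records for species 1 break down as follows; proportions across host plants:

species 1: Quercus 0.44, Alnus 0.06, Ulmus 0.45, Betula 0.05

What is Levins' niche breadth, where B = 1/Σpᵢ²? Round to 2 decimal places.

Σpᵢ² = 0.44² + 0.06² + 0.45² + 0.05² = 0.1936 + 0.0036 + 0.2025 + 0.0025 = 0.4022
B = 1 / 0.4022 = 2.4863

2.49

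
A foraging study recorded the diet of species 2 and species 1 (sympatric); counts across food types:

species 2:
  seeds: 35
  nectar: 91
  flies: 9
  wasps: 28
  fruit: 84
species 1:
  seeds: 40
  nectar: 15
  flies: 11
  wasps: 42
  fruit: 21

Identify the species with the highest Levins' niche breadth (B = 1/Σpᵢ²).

species 1

Proportions for species 2 (n=247): 35/247=0.1417, 91/247=0.3684, 9/247=0.0364, 28/247=0.1134, 84/247=0.3401
Proportions for species 1 (n=129): 40/129=0.3101, 15/129=0.1163, 11/129=0.0853, 42/129=0.3256, 21/129=0.1628
Σp_2ᵢ² = 0.1417² + 0.3684² + 0.0364² + 0.1134² + 0.3401² = 0.020079 + 0.135719 + 0.001325 + 0.012860 + 0.115668 = 0.285651
B_2 = 1 / 0.285651 = 3.5008
Σp_1ᵢ² = 0.3101² + 0.1163² + 0.0853² + 0.3256² + 0.1628² = 0.096162 + 0.013526 + 0.007276 + 0.106015 + 0.026504 = 0.249483
B_1 = 1 / 0.249483 = 4.0083
Highest B → broadest niche (most generalist): species 1 (B = 4.01).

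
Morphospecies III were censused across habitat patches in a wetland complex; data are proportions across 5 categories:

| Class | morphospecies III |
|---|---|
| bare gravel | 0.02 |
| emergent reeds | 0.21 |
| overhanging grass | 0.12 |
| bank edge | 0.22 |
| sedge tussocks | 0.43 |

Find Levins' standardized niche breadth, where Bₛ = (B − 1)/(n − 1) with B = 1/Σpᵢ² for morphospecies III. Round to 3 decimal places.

Σpᵢ² = 0.02² + 0.21² + 0.12² + 0.22² + 0.43² = 0.0004 + 0.0441 + 0.0144 + 0.0484 + 0.1849 = 0.2922
B = 1 / 0.2922 = 3.42231
Bₛ = (B − 1)/(n − 1) = (3.42231 − 1)/(5 − 1) = 2.42231/4 = 0.60558

0.606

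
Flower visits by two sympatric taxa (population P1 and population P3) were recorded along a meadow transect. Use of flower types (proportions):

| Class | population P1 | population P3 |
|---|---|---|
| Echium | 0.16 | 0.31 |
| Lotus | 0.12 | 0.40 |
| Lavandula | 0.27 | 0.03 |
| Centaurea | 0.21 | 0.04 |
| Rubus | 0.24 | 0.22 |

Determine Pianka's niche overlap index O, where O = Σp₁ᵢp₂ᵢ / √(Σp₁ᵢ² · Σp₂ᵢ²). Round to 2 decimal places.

Σ p₁ᵢp₂ᵢ = 0.0496 + 0.0480 + 0.0081 + 0.0084 + 0.0528 = 0.1669
Σp_1ᵢ² = 0.16² + 0.12² + 0.27² + 0.21² + 0.24² = 0.0256 + 0.0144 + 0.0729 + 0.0441 + 0.0576 = 0.2146
Σp_2ᵢ² = 0.31² + 0.40² + 0.03² + 0.04² + 0.22² = 0.0961 + 0.1600 + 0.0009 + 0.0016 + 0.0484 = 0.3070
O = 0.1669 / √(0.2146 × 0.3070) = 0.1669 / 0.25668 = 0.6502

0.65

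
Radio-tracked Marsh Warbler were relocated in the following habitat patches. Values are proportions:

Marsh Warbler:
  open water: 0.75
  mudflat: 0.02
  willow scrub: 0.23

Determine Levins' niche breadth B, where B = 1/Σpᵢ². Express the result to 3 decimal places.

Σpᵢ² = 0.75² + 0.02² + 0.23² = 0.5625 + 0.0004 + 0.0529 = 0.6158
B = 1 / 0.6158 = 1.62390

1.624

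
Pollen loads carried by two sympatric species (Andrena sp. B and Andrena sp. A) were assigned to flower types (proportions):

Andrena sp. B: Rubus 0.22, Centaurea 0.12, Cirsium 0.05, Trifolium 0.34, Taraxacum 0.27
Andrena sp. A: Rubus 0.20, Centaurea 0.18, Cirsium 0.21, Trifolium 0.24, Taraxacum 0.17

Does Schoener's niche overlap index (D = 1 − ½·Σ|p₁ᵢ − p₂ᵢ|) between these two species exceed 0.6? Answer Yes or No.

Σ|p₁ᵢ − p₂ᵢ| = 0.02 + 0.06 + 0.16 + 0.10 + 0.10 = 0.44
D = 1 − ½ × 0.44 = 1 − 0.220 = 0.7800
D = 0.7800 > 0.6 → Yes.

Yes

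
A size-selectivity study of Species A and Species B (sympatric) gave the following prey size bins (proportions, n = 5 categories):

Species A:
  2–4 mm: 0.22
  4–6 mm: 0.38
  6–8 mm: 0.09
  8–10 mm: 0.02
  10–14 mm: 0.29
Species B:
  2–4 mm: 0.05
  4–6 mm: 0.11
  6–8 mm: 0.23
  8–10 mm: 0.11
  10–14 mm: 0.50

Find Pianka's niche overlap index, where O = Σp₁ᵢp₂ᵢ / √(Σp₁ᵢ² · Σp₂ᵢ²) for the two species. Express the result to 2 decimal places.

Σ p₁ᵢp₂ᵢ = 0.0110 + 0.0418 + 0.0207 + 0.0022 + 0.1450 = 0.2207
Σp_1ᵢ² = 0.22² + 0.38² + 0.09² + 0.02² + 0.29² = 0.0484 + 0.1444 + 0.0081 + 0.0004 + 0.0841 = 0.2854
Σp_2ᵢ² = 0.05² + 0.11² + 0.23² + 0.11² + 0.50² = 0.0025 + 0.0121 + 0.0529 + 0.0121 + 0.2500 = 0.3296
O = 0.2207 / √(0.2854 × 0.3296) = 0.2207 / 0.30670 = 0.7196

0.72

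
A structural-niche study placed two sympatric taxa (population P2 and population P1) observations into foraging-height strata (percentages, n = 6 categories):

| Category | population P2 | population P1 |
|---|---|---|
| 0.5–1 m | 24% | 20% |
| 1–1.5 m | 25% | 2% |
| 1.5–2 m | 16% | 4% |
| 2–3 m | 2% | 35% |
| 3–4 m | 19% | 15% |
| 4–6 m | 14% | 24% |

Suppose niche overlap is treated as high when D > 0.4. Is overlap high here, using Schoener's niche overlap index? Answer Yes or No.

Convert percentages to proportions (divide by 100).
Σ|p₁ᵢ − p₂ᵢ| = 0.04 + 0.23 + 0.12 + 0.33 + 0.04 + 0.10 = 0.86
D = 1 − ½ × 0.86 = 1 − 0.430 = 0.5700
D = 0.5700 > 0.4 → Yes.

Yes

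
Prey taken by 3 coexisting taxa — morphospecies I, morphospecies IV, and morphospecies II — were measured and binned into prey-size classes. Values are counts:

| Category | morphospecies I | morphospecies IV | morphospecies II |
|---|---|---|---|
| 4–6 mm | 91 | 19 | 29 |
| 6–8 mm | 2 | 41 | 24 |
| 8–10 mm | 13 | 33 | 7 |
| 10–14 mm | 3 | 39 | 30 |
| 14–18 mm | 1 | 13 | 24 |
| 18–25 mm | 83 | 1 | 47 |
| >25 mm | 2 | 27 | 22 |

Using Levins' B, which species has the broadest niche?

Proportions for morphospecies I (n=195): 91/195=0.4667, 2/195=0.0103, 13/195=0.0667, 3/195=0.0154, 1/195=0.0051, 83/195=0.4256, 2/195=0.0103
Proportions for morphospecies IV (n=173): 19/173=0.1098, 41/173=0.2370, 33/173=0.1908, 39/173=0.2254, 13/173=0.0751, 1/173=0.0058, 27/173=0.1561
Proportions for morphospecies II (n=183): 29/183=0.1585, 24/183=0.1311, 7/183=0.0383, 30/183=0.1639, 24/183=0.1311, 47/183=0.2568, 22/183=0.1202
Σp_Iᵢ² = 0.4667² + 0.0103² + 0.0667² + 0.0154² + 0.0051² + 0.4256² + 0.0103² = 0.217809 + 0.000106 + 0.004449 + 0.000237 + 0.000026 + 0.181135 + 0.000106 = 0.403868
B_I = 1 / 0.403868 = 2.4761
Σp_IVᵢ² = 0.1098² + 0.2370² + 0.1908² + 0.2254² + 0.0751² + 0.0058² + 0.1561² = 0.012056 + 0.056169 + 0.036405 + 0.050805 + 0.005640 + 0.000034 + 0.024367 = 0.185476
B_IV = 1 / 0.185476 = 5.3915
Σp_IIᵢ² = 0.1585² + 0.1311² + 0.0383² + 0.1639² + 0.1311² + 0.2568² + 0.1202² = 0.025122 + 0.017187 + 0.001467 + 0.026863 + 0.017187 + 0.065946 + 0.014448 = 0.168220
B_II = 1 / 0.168220 = 5.9446
Highest B → broadest niche (most generalist): morphospecies II (B = 5.94).

morphospecies II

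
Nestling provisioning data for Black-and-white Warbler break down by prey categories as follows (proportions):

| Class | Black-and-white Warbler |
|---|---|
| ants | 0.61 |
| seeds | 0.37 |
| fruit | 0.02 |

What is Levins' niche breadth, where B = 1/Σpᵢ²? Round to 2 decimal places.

Σpᵢ² = 0.61² + 0.37² + 0.02² = 0.3721 + 0.1369 + 0.0004 = 0.5094
B = 1 / 0.5094 = 1.9631

1.96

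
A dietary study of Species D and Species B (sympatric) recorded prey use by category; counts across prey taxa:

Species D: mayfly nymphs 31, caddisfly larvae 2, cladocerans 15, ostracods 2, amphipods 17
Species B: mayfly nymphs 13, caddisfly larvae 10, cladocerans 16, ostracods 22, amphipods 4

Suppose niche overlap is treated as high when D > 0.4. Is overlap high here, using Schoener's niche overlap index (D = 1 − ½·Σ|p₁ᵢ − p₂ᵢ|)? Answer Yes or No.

Yes

Proportions for Species D (n=67): 31/67=0.4627, 2/67=0.0299, 15/67=0.2239, 2/67=0.0299, 17/67=0.2537
Proportions for Species B (n=65): 13/65=0.2000, 10/65=0.1538, 16/65=0.2462, 22/65=0.3385, 4/65=0.0615
Σ|p₁ᵢ − p₂ᵢ| = 0.2627 + 0.1239 + 0.0223 + 0.3086 + 0.1922 = 0.9097
D = 1 − ½ × 0.9097 = 1 − 0.45485 = 0.54515
D = 0.54515 > 0.4 → Yes.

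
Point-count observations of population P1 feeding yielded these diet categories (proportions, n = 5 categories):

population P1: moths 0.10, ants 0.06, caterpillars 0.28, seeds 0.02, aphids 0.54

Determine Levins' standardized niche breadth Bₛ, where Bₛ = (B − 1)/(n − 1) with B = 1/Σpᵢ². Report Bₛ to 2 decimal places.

0.40

Σpᵢ² = 0.10² + 0.06² + 0.28² + 0.02² + 0.54² = 0.0100 + 0.0036 + 0.0784 + 0.0004 + 0.2916 = 0.3840
B = 1 / 0.3840 = 2.6042
Bₛ = (B − 1)/(n − 1) = (2.6042 − 1)/(5 − 1) = 1.6042/4 = 0.4011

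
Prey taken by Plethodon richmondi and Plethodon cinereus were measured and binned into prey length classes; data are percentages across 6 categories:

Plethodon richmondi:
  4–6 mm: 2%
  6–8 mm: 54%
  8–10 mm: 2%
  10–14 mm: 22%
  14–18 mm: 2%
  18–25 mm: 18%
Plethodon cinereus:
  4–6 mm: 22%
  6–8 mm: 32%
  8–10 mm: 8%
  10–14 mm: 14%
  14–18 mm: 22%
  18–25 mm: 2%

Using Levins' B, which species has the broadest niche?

Plethodon cinereus

Convert percentages to proportions (divide by 100).
Σp_richᵢ² = 0.02² + 0.54² + 0.02² + 0.22² + 0.02² + 0.18² = 0.0004 + 0.2916 + 0.0004 + 0.0484 + 0.0004 + 0.0324 = 0.3736
B_rich = 1 / 0.3736 = 2.6767
Σp_cineᵢ² = 0.22² + 0.32² + 0.08² + 0.14² + 0.22² + 0.02² = 0.0484 + 0.1024 + 0.0064 + 0.0196 + 0.0484 + 0.0004 = 0.2256
B_cine = 1 / 0.2256 = 4.4326
Highest B → broadest niche (most generalist): Plethodon cinereus (B = 4.43).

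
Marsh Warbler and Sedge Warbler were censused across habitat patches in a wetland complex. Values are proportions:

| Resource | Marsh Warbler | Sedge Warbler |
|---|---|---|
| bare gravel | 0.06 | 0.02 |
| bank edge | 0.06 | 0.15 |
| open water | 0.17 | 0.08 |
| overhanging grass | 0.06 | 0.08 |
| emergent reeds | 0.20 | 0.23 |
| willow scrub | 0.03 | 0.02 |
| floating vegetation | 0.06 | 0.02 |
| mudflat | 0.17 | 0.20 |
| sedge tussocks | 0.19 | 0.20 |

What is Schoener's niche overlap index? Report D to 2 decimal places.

Σ|p₁ᵢ − p₂ᵢ| = 0.04 + 0.09 + 0.09 + 0.02 + 0.03 + 0.01 + 0.04 + 0.03 + 0.01 = 0.36
D = 1 − ½ × 0.36 = 1 − 0.180 = 0.8200

0.82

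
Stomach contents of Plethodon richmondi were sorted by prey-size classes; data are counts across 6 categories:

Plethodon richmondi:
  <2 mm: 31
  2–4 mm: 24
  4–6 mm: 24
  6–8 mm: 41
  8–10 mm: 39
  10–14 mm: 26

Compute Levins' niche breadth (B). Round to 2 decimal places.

Proportions for Plethodon richmondi (n=185): 31/185=0.1676, 24/185=0.1297, 24/185=0.1297, 41/185=0.2216, 39/185=0.2108, 26/185=0.1405
Σpᵢ² = 0.1676² + 0.1297² + 0.1297² + 0.2216² + 0.2108² + 0.1405² = 0.028090 + 0.016822 + 0.016822 + 0.049107 + 0.044437 + 0.019740 = 0.175018
B = 1 / 0.175018 = 5.7137

5.71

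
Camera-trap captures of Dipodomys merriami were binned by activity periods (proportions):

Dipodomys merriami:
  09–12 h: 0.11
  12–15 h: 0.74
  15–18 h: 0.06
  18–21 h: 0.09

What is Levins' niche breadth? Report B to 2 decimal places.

Σpᵢ² = 0.11² + 0.74² + 0.06² + 0.09² = 0.0121 + 0.5476 + 0.0036 + 0.0081 = 0.5714
B = 1 / 0.5714 = 1.7501

1.75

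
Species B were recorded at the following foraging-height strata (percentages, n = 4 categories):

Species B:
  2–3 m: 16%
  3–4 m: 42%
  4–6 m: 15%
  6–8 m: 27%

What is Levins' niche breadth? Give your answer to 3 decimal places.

3.362

Convert percentages to proportions (divide by 100).
Σpᵢ² = 0.16² + 0.42² + 0.15² + 0.27² = 0.0256 + 0.1764 + 0.0225 + 0.0729 = 0.2974
B = 1 / 0.2974 = 3.36247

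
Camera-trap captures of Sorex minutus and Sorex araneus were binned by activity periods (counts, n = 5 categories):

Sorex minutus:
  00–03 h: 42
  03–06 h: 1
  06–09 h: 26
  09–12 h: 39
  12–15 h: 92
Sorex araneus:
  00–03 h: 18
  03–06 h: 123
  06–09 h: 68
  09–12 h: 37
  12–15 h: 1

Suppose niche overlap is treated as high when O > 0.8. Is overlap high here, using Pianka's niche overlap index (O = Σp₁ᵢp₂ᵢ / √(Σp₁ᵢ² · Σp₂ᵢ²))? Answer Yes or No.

No

Proportions for Sorex minutus (n=200): 42/200=0.2100, 1/200=0.0050, 26/200=0.1300, 39/200=0.1950, 92/200=0.4600
Proportions for Sorex araneus (n=247): 18/247=0.0729, 123/247=0.4980, 68/247=0.2753, 37/247=0.1498, 1/247=0.0040
Σ p₁ᵢp₂ᵢ = 0.015309 + 0.002490 + 0.035789 + 0.029211 + 0.001840 = 0.084639
Σp_1ᵢ² = 0.2100² + 0.0050² + 0.1300² + 0.1950² + 0.4600² = 0.044100 + 0.000025 + 0.016900 + 0.038025 + 0.211600 = 0.310650
Σp_2ᵢ² = 0.0729² + 0.4980² + 0.2753² + 0.1498² + 0.0040² = 0.005314 + 0.248004 + 0.075790 + 0.022440 + 0.000016 = 0.351564
O = 0.084639 / √(0.310650 × 0.351564) = 0.084639 / 0.3304744 = 0.2561
O = 0.2561 < 0.8 → No.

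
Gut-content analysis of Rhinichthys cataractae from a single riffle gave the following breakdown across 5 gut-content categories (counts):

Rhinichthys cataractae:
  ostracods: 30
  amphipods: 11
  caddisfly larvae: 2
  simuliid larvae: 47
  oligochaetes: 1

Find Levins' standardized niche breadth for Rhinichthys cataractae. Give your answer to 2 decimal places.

Proportions for Rhinichthys cataractae (n=91): 30/91=0.3297, 11/91=0.1209, 2/91=0.0220, 47/91=0.5165, 1/91=0.0110
Σpᵢ² = 0.3297² + 0.1209² + 0.0220² + 0.5165² + 0.0110² = 0.108702 + 0.014617 + 0.000484 + 0.266772 + 0.000121 = 0.390696
B = 1 / 0.390696 = 2.5595
Bₛ = (B − 1)/(n − 1) = (2.5595 − 1)/(5 − 1) = 1.5595/4 = 0.3899

0.39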